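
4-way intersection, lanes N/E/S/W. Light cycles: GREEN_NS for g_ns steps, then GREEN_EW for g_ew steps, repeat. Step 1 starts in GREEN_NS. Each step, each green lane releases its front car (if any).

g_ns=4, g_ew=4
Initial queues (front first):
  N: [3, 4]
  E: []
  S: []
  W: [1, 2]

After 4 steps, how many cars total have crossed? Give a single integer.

Answer: 2

Derivation:
Step 1 [NS]: N:car3-GO,E:wait,S:empty,W:wait | queues: N=1 E=0 S=0 W=2
Step 2 [NS]: N:car4-GO,E:wait,S:empty,W:wait | queues: N=0 E=0 S=0 W=2
Step 3 [NS]: N:empty,E:wait,S:empty,W:wait | queues: N=0 E=0 S=0 W=2
Step 4 [NS]: N:empty,E:wait,S:empty,W:wait | queues: N=0 E=0 S=0 W=2
Cars crossed by step 4: 2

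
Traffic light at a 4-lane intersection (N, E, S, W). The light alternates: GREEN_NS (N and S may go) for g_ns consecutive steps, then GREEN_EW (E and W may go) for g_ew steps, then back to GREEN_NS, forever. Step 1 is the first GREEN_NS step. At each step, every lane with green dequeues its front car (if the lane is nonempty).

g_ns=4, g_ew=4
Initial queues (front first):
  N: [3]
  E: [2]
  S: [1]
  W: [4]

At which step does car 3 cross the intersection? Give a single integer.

Step 1 [NS]: N:car3-GO,E:wait,S:car1-GO,W:wait | queues: N=0 E=1 S=0 W=1
Step 2 [NS]: N:empty,E:wait,S:empty,W:wait | queues: N=0 E=1 S=0 W=1
Step 3 [NS]: N:empty,E:wait,S:empty,W:wait | queues: N=0 E=1 S=0 W=1
Step 4 [NS]: N:empty,E:wait,S:empty,W:wait | queues: N=0 E=1 S=0 W=1
Step 5 [EW]: N:wait,E:car2-GO,S:wait,W:car4-GO | queues: N=0 E=0 S=0 W=0
Car 3 crosses at step 1

1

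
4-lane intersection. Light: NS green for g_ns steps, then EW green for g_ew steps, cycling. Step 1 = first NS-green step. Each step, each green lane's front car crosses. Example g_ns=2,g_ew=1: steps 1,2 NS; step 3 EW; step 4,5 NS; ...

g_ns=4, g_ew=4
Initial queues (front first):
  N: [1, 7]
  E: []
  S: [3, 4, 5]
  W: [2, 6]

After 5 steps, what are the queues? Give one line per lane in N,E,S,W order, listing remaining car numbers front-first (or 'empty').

Step 1 [NS]: N:car1-GO,E:wait,S:car3-GO,W:wait | queues: N=1 E=0 S=2 W=2
Step 2 [NS]: N:car7-GO,E:wait,S:car4-GO,W:wait | queues: N=0 E=0 S=1 W=2
Step 3 [NS]: N:empty,E:wait,S:car5-GO,W:wait | queues: N=0 E=0 S=0 W=2
Step 4 [NS]: N:empty,E:wait,S:empty,W:wait | queues: N=0 E=0 S=0 W=2
Step 5 [EW]: N:wait,E:empty,S:wait,W:car2-GO | queues: N=0 E=0 S=0 W=1

N: empty
E: empty
S: empty
W: 6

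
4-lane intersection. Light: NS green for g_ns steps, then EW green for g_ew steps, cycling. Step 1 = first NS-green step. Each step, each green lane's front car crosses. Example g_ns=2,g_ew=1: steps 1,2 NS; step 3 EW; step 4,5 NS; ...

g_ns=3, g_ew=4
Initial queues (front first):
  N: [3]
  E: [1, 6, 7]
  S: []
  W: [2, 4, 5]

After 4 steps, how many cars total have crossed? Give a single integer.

Answer: 3

Derivation:
Step 1 [NS]: N:car3-GO,E:wait,S:empty,W:wait | queues: N=0 E=3 S=0 W=3
Step 2 [NS]: N:empty,E:wait,S:empty,W:wait | queues: N=0 E=3 S=0 W=3
Step 3 [NS]: N:empty,E:wait,S:empty,W:wait | queues: N=0 E=3 S=0 W=3
Step 4 [EW]: N:wait,E:car1-GO,S:wait,W:car2-GO | queues: N=0 E=2 S=0 W=2
Cars crossed by step 4: 3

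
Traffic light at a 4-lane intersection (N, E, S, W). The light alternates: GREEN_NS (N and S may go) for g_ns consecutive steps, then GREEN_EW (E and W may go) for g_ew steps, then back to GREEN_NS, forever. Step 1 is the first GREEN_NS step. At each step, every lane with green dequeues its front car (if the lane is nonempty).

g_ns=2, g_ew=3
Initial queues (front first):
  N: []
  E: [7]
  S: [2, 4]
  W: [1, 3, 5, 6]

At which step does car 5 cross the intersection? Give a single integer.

Step 1 [NS]: N:empty,E:wait,S:car2-GO,W:wait | queues: N=0 E=1 S=1 W=4
Step 2 [NS]: N:empty,E:wait,S:car4-GO,W:wait | queues: N=0 E=1 S=0 W=4
Step 3 [EW]: N:wait,E:car7-GO,S:wait,W:car1-GO | queues: N=0 E=0 S=0 W=3
Step 4 [EW]: N:wait,E:empty,S:wait,W:car3-GO | queues: N=0 E=0 S=0 W=2
Step 5 [EW]: N:wait,E:empty,S:wait,W:car5-GO | queues: N=0 E=0 S=0 W=1
Step 6 [NS]: N:empty,E:wait,S:empty,W:wait | queues: N=0 E=0 S=0 W=1
Step 7 [NS]: N:empty,E:wait,S:empty,W:wait | queues: N=0 E=0 S=0 W=1
Step 8 [EW]: N:wait,E:empty,S:wait,W:car6-GO | queues: N=0 E=0 S=0 W=0
Car 5 crosses at step 5

5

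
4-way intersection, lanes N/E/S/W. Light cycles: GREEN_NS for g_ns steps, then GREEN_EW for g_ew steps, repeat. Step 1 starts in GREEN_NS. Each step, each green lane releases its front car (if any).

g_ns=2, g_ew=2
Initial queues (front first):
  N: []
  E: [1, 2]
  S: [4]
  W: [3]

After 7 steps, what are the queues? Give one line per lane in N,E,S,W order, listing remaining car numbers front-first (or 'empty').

Step 1 [NS]: N:empty,E:wait,S:car4-GO,W:wait | queues: N=0 E=2 S=0 W=1
Step 2 [NS]: N:empty,E:wait,S:empty,W:wait | queues: N=0 E=2 S=0 W=1
Step 3 [EW]: N:wait,E:car1-GO,S:wait,W:car3-GO | queues: N=0 E=1 S=0 W=0
Step 4 [EW]: N:wait,E:car2-GO,S:wait,W:empty | queues: N=0 E=0 S=0 W=0

N: empty
E: empty
S: empty
W: empty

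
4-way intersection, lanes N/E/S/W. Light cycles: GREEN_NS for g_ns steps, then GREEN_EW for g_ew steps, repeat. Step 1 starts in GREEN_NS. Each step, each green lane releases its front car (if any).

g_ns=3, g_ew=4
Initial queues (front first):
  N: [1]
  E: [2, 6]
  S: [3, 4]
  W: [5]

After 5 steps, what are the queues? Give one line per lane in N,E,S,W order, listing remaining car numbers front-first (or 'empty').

Step 1 [NS]: N:car1-GO,E:wait,S:car3-GO,W:wait | queues: N=0 E=2 S=1 W=1
Step 2 [NS]: N:empty,E:wait,S:car4-GO,W:wait | queues: N=0 E=2 S=0 W=1
Step 3 [NS]: N:empty,E:wait,S:empty,W:wait | queues: N=0 E=2 S=0 W=1
Step 4 [EW]: N:wait,E:car2-GO,S:wait,W:car5-GO | queues: N=0 E=1 S=0 W=0
Step 5 [EW]: N:wait,E:car6-GO,S:wait,W:empty | queues: N=0 E=0 S=0 W=0

N: empty
E: empty
S: empty
W: empty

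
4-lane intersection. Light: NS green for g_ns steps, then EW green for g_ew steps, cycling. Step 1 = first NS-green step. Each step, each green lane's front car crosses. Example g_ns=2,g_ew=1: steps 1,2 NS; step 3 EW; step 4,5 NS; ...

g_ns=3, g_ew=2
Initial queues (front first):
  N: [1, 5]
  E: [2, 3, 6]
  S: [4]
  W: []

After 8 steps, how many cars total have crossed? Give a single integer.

Answer: 5

Derivation:
Step 1 [NS]: N:car1-GO,E:wait,S:car4-GO,W:wait | queues: N=1 E=3 S=0 W=0
Step 2 [NS]: N:car5-GO,E:wait,S:empty,W:wait | queues: N=0 E=3 S=0 W=0
Step 3 [NS]: N:empty,E:wait,S:empty,W:wait | queues: N=0 E=3 S=0 W=0
Step 4 [EW]: N:wait,E:car2-GO,S:wait,W:empty | queues: N=0 E=2 S=0 W=0
Step 5 [EW]: N:wait,E:car3-GO,S:wait,W:empty | queues: N=0 E=1 S=0 W=0
Step 6 [NS]: N:empty,E:wait,S:empty,W:wait | queues: N=0 E=1 S=0 W=0
Step 7 [NS]: N:empty,E:wait,S:empty,W:wait | queues: N=0 E=1 S=0 W=0
Step 8 [NS]: N:empty,E:wait,S:empty,W:wait | queues: N=0 E=1 S=0 W=0
Cars crossed by step 8: 5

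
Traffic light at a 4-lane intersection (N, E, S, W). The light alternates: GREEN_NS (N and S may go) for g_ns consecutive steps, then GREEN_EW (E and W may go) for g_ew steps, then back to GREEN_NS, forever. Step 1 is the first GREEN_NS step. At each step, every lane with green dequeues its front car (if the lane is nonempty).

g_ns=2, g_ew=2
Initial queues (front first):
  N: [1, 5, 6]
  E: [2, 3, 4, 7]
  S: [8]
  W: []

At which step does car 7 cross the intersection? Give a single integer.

Step 1 [NS]: N:car1-GO,E:wait,S:car8-GO,W:wait | queues: N=2 E=4 S=0 W=0
Step 2 [NS]: N:car5-GO,E:wait,S:empty,W:wait | queues: N=1 E=4 S=0 W=0
Step 3 [EW]: N:wait,E:car2-GO,S:wait,W:empty | queues: N=1 E=3 S=0 W=0
Step 4 [EW]: N:wait,E:car3-GO,S:wait,W:empty | queues: N=1 E=2 S=0 W=0
Step 5 [NS]: N:car6-GO,E:wait,S:empty,W:wait | queues: N=0 E=2 S=0 W=0
Step 6 [NS]: N:empty,E:wait,S:empty,W:wait | queues: N=0 E=2 S=0 W=0
Step 7 [EW]: N:wait,E:car4-GO,S:wait,W:empty | queues: N=0 E=1 S=0 W=0
Step 8 [EW]: N:wait,E:car7-GO,S:wait,W:empty | queues: N=0 E=0 S=0 W=0
Car 7 crosses at step 8

8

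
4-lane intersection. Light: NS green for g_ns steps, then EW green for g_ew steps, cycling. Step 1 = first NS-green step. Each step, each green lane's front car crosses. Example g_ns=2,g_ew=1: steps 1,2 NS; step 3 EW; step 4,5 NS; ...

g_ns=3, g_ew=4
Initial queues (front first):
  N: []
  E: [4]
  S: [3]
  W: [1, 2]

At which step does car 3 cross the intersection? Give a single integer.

Step 1 [NS]: N:empty,E:wait,S:car3-GO,W:wait | queues: N=0 E=1 S=0 W=2
Step 2 [NS]: N:empty,E:wait,S:empty,W:wait | queues: N=0 E=1 S=0 W=2
Step 3 [NS]: N:empty,E:wait,S:empty,W:wait | queues: N=0 E=1 S=0 W=2
Step 4 [EW]: N:wait,E:car4-GO,S:wait,W:car1-GO | queues: N=0 E=0 S=0 W=1
Step 5 [EW]: N:wait,E:empty,S:wait,W:car2-GO | queues: N=0 E=0 S=0 W=0
Car 3 crosses at step 1

1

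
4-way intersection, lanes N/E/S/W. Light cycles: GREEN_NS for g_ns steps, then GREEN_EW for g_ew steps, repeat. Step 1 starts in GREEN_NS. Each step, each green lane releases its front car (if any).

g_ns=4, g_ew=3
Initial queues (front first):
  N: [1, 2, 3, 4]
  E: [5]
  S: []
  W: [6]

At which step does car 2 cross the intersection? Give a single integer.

Step 1 [NS]: N:car1-GO,E:wait,S:empty,W:wait | queues: N=3 E=1 S=0 W=1
Step 2 [NS]: N:car2-GO,E:wait,S:empty,W:wait | queues: N=2 E=1 S=0 W=1
Step 3 [NS]: N:car3-GO,E:wait,S:empty,W:wait | queues: N=1 E=1 S=0 W=1
Step 4 [NS]: N:car4-GO,E:wait,S:empty,W:wait | queues: N=0 E=1 S=0 W=1
Step 5 [EW]: N:wait,E:car5-GO,S:wait,W:car6-GO | queues: N=0 E=0 S=0 W=0
Car 2 crosses at step 2

2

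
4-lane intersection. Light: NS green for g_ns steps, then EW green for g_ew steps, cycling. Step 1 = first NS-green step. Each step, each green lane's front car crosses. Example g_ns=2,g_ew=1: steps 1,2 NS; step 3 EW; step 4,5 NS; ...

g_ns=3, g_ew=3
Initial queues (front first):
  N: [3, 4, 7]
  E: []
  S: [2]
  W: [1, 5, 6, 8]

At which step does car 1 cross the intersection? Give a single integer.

Step 1 [NS]: N:car3-GO,E:wait,S:car2-GO,W:wait | queues: N=2 E=0 S=0 W=4
Step 2 [NS]: N:car4-GO,E:wait,S:empty,W:wait | queues: N=1 E=0 S=0 W=4
Step 3 [NS]: N:car7-GO,E:wait,S:empty,W:wait | queues: N=0 E=0 S=0 W=4
Step 4 [EW]: N:wait,E:empty,S:wait,W:car1-GO | queues: N=0 E=0 S=0 W=3
Step 5 [EW]: N:wait,E:empty,S:wait,W:car5-GO | queues: N=0 E=0 S=0 W=2
Step 6 [EW]: N:wait,E:empty,S:wait,W:car6-GO | queues: N=0 E=0 S=0 W=1
Step 7 [NS]: N:empty,E:wait,S:empty,W:wait | queues: N=0 E=0 S=0 W=1
Step 8 [NS]: N:empty,E:wait,S:empty,W:wait | queues: N=0 E=0 S=0 W=1
Step 9 [NS]: N:empty,E:wait,S:empty,W:wait | queues: N=0 E=0 S=0 W=1
Step 10 [EW]: N:wait,E:empty,S:wait,W:car8-GO | queues: N=0 E=0 S=0 W=0
Car 1 crosses at step 4

4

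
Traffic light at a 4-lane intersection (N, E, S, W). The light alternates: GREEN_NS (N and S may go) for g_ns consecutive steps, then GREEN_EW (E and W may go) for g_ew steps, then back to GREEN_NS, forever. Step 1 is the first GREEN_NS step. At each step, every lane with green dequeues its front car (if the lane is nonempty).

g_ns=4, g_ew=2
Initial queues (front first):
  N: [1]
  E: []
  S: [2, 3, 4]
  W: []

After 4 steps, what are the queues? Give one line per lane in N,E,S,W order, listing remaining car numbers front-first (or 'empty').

Step 1 [NS]: N:car1-GO,E:wait,S:car2-GO,W:wait | queues: N=0 E=0 S=2 W=0
Step 2 [NS]: N:empty,E:wait,S:car3-GO,W:wait | queues: N=0 E=0 S=1 W=0
Step 3 [NS]: N:empty,E:wait,S:car4-GO,W:wait | queues: N=0 E=0 S=0 W=0

N: empty
E: empty
S: empty
W: empty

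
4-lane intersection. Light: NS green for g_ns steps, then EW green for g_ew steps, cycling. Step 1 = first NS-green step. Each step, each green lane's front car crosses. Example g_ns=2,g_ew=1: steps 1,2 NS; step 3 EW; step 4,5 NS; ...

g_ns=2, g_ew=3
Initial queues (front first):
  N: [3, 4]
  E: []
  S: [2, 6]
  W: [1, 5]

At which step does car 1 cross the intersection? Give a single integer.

Step 1 [NS]: N:car3-GO,E:wait,S:car2-GO,W:wait | queues: N=1 E=0 S=1 W=2
Step 2 [NS]: N:car4-GO,E:wait,S:car6-GO,W:wait | queues: N=0 E=0 S=0 W=2
Step 3 [EW]: N:wait,E:empty,S:wait,W:car1-GO | queues: N=0 E=0 S=0 W=1
Step 4 [EW]: N:wait,E:empty,S:wait,W:car5-GO | queues: N=0 E=0 S=0 W=0
Car 1 crosses at step 3

3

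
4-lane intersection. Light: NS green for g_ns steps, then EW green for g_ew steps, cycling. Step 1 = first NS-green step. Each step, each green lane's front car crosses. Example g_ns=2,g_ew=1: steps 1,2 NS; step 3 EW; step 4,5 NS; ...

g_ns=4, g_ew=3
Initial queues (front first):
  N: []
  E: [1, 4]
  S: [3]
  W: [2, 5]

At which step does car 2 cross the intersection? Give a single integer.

Step 1 [NS]: N:empty,E:wait,S:car3-GO,W:wait | queues: N=0 E=2 S=0 W=2
Step 2 [NS]: N:empty,E:wait,S:empty,W:wait | queues: N=0 E=2 S=0 W=2
Step 3 [NS]: N:empty,E:wait,S:empty,W:wait | queues: N=0 E=2 S=0 W=2
Step 4 [NS]: N:empty,E:wait,S:empty,W:wait | queues: N=0 E=2 S=0 W=2
Step 5 [EW]: N:wait,E:car1-GO,S:wait,W:car2-GO | queues: N=0 E=1 S=0 W=1
Step 6 [EW]: N:wait,E:car4-GO,S:wait,W:car5-GO | queues: N=0 E=0 S=0 W=0
Car 2 crosses at step 5

5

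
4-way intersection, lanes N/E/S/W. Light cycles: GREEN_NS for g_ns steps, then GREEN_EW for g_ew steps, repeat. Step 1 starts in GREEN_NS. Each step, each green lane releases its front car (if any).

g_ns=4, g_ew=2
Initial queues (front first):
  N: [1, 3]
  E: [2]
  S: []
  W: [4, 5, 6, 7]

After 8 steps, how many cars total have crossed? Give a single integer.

Step 1 [NS]: N:car1-GO,E:wait,S:empty,W:wait | queues: N=1 E=1 S=0 W=4
Step 2 [NS]: N:car3-GO,E:wait,S:empty,W:wait | queues: N=0 E=1 S=0 W=4
Step 3 [NS]: N:empty,E:wait,S:empty,W:wait | queues: N=0 E=1 S=0 W=4
Step 4 [NS]: N:empty,E:wait,S:empty,W:wait | queues: N=0 E=1 S=0 W=4
Step 5 [EW]: N:wait,E:car2-GO,S:wait,W:car4-GO | queues: N=0 E=0 S=0 W=3
Step 6 [EW]: N:wait,E:empty,S:wait,W:car5-GO | queues: N=0 E=0 S=0 W=2
Step 7 [NS]: N:empty,E:wait,S:empty,W:wait | queues: N=0 E=0 S=0 W=2
Step 8 [NS]: N:empty,E:wait,S:empty,W:wait | queues: N=0 E=0 S=0 W=2
Cars crossed by step 8: 5

Answer: 5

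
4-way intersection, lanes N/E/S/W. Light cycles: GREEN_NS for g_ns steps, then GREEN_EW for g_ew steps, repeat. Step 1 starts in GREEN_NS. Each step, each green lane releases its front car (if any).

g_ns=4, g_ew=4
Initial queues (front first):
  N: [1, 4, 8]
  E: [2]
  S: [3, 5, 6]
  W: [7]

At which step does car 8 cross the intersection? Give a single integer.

Step 1 [NS]: N:car1-GO,E:wait,S:car3-GO,W:wait | queues: N=2 E=1 S=2 W=1
Step 2 [NS]: N:car4-GO,E:wait,S:car5-GO,W:wait | queues: N=1 E=1 S=1 W=1
Step 3 [NS]: N:car8-GO,E:wait,S:car6-GO,W:wait | queues: N=0 E=1 S=0 W=1
Step 4 [NS]: N:empty,E:wait,S:empty,W:wait | queues: N=0 E=1 S=0 W=1
Step 5 [EW]: N:wait,E:car2-GO,S:wait,W:car7-GO | queues: N=0 E=0 S=0 W=0
Car 8 crosses at step 3

3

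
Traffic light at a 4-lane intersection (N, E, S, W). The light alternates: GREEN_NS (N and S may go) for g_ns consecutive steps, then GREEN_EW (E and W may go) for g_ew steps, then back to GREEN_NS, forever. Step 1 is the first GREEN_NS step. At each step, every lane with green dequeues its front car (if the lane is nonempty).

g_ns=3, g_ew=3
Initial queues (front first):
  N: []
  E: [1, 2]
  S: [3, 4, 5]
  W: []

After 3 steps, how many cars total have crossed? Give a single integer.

Step 1 [NS]: N:empty,E:wait,S:car3-GO,W:wait | queues: N=0 E=2 S=2 W=0
Step 2 [NS]: N:empty,E:wait,S:car4-GO,W:wait | queues: N=0 E=2 S=1 W=0
Step 3 [NS]: N:empty,E:wait,S:car5-GO,W:wait | queues: N=0 E=2 S=0 W=0
Cars crossed by step 3: 3

Answer: 3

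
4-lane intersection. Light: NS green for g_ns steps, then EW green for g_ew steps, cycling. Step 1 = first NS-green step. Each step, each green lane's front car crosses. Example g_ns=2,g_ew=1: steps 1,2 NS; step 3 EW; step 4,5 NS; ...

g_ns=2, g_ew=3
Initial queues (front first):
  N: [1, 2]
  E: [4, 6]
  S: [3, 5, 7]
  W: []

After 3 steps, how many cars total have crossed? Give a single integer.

Answer: 5

Derivation:
Step 1 [NS]: N:car1-GO,E:wait,S:car3-GO,W:wait | queues: N=1 E=2 S=2 W=0
Step 2 [NS]: N:car2-GO,E:wait,S:car5-GO,W:wait | queues: N=0 E=2 S=1 W=0
Step 3 [EW]: N:wait,E:car4-GO,S:wait,W:empty | queues: N=0 E=1 S=1 W=0
Cars crossed by step 3: 5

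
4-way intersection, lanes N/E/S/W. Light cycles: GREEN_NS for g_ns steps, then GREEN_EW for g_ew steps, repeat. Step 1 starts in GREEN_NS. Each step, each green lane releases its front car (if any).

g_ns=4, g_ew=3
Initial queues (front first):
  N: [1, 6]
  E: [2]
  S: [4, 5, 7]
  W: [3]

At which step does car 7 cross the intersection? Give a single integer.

Step 1 [NS]: N:car1-GO,E:wait,S:car4-GO,W:wait | queues: N=1 E=1 S=2 W=1
Step 2 [NS]: N:car6-GO,E:wait,S:car5-GO,W:wait | queues: N=0 E=1 S=1 W=1
Step 3 [NS]: N:empty,E:wait,S:car7-GO,W:wait | queues: N=0 E=1 S=0 W=1
Step 4 [NS]: N:empty,E:wait,S:empty,W:wait | queues: N=0 E=1 S=0 W=1
Step 5 [EW]: N:wait,E:car2-GO,S:wait,W:car3-GO | queues: N=0 E=0 S=0 W=0
Car 7 crosses at step 3

3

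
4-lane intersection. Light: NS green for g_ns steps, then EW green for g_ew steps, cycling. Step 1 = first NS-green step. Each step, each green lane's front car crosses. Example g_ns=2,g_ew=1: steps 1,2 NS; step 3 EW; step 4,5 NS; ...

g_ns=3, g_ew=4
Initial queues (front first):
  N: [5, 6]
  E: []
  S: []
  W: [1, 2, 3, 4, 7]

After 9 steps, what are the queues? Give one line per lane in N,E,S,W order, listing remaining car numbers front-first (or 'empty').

Step 1 [NS]: N:car5-GO,E:wait,S:empty,W:wait | queues: N=1 E=0 S=0 W=5
Step 2 [NS]: N:car6-GO,E:wait,S:empty,W:wait | queues: N=0 E=0 S=0 W=5
Step 3 [NS]: N:empty,E:wait,S:empty,W:wait | queues: N=0 E=0 S=0 W=5
Step 4 [EW]: N:wait,E:empty,S:wait,W:car1-GO | queues: N=0 E=0 S=0 W=4
Step 5 [EW]: N:wait,E:empty,S:wait,W:car2-GO | queues: N=0 E=0 S=0 W=3
Step 6 [EW]: N:wait,E:empty,S:wait,W:car3-GO | queues: N=0 E=0 S=0 W=2
Step 7 [EW]: N:wait,E:empty,S:wait,W:car4-GO | queues: N=0 E=0 S=0 W=1
Step 8 [NS]: N:empty,E:wait,S:empty,W:wait | queues: N=0 E=0 S=0 W=1
Step 9 [NS]: N:empty,E:wait,S:empty,W:wait | queues: N=0 E=0 S=0 W=1

N: empty
E: empty
S: empty
W: 7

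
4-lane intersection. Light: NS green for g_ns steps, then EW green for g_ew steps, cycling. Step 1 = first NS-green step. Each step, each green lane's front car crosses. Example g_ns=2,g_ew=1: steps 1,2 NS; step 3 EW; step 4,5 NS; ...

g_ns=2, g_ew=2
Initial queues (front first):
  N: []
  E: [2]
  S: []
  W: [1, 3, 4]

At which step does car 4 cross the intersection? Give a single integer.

Step 1 [NS]: N:empty,E:wait,S:empty,W:wait | queues: N=0 E=1 S=0 W=3
Step 2 [NS]: N:empty,E:wait,S:empty,W:wait | queues: N=0 E=1 S=0 W=3
Step 3 [EW]: N:wait,E:car2-GO,S:wait,W:car1-GO | queues: N=0 E=0 S=0 W=2
Step 4 [EW]: N:wait,E:empty,S:wait,W:car3-GO | queues: N=0 E=0 S=0 W=1
Step 5 [NS]: N:empty,E:wait,S:empty,W:wait | queues: N=0 E=0 S=0 W=1
Step 6 [NS]: N:empty,E:wait,S:empty,W:wait | queues: N=0 E=0 S=0 W=1
Step 7 [EW]: N:wait,E:empty,S:wait,W:car4-GO | queues: N=0 E=0 S=0 W=0
Car 4 crosses at step 7

7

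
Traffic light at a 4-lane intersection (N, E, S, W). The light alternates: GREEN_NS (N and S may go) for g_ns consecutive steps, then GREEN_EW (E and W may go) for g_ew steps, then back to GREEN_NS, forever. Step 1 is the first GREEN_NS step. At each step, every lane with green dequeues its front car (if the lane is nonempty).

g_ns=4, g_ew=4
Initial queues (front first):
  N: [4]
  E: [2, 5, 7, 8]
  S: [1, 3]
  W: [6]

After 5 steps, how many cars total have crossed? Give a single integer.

Answer: 5

Derivation:
Step 1 [NS]: N:car4-GO,E:wait,S:car1-GO,W:wait | queues: N=0 E=4 S=1 W=1
Step 2 [NS]: N:empty,E:wait,S:car3-GO,W:wait | queues: N=0 E=4 S=0 W=1
Step 3 [NS]: N:empty,E:wait,S:empty,W:wait | queues: N=0 E=4 S=0 W=1
Step 4 [NS]: N:empty,E:wait,S:empty,W:wait | queues: N=0 E=4 S=0 W=1
Step 5 [EW]: N:wait,E:car2-GO,S:wait,W:car6-GO | queues: N=0 E=3 S=0 W=0
Cars crossed by step 5: 5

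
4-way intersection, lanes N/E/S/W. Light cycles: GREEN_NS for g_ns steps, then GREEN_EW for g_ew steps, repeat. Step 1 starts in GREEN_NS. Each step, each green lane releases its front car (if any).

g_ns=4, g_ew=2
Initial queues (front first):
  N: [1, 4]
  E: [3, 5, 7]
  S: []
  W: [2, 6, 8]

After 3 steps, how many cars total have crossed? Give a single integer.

Step 1 [NS]: N:car1-GO,E:wait,S:empty,W:wait | queues: N=1 E=3 S=0 W=3
Step 2 [NS]: N:car4-GO,E:wait,S:empty,W:wait | queues: N=0 E=3 S=0 W=3
Step 3 [NS]: N:empty,E:wait,S:empty,W:wait | queues: N=0 E=3 S=0 W=3
Cars crossed by step 3: 2

Answer: 2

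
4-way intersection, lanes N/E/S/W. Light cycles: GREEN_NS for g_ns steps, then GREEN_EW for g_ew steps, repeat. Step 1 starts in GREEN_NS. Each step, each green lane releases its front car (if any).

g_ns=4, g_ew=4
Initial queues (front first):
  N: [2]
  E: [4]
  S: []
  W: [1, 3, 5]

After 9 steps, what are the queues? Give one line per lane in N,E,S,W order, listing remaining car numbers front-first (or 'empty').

Step 1 [NS]: N:car2-GO,E:wait,S:empty,W:wait | queues: N=0 E=1 S=0 W=3
Step 2 [NS]: N:empty,E:wait,S:empty,W:wait | queues: N=0 E=1 S=0 W=3
Step 3 [NS]: N:empty,E:wait,S:empty,W:wait | queues: N=0 E=1 S=0 W=3
Step 4 [NS]: N:empty,E:wait,S:empty,W:wait | queues: N=0 E=1 S=0 W=3
Step 5 [EW]: N:wait,E:car4-GO,S:wait,W:car1-GO | queues: N=0 E=0 S=0 W=2
Step 6 [EW]: N:wait,E:empty,S:wait,W:car3-GO | queues: N=0 E=0 S=0 W=1
Step 7 [EW]: N:wait,E:empty,S:wait,W:car5-GO | queues: N=0 E=0 S=0 W=0

N: empty
E: empty
S: empty
W: empty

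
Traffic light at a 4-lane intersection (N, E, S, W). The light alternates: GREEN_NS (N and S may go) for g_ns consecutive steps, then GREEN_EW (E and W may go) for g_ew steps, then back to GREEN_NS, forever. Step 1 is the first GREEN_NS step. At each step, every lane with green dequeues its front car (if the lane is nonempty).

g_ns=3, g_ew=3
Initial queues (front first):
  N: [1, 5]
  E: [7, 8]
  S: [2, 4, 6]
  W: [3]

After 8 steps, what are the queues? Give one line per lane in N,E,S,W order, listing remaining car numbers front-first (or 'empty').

Step 1 [NS]: N:car1-GO,E:wait,S:car2-GO,W:wait | queues: N=1 E=2 S=2 W=1
Step 2 [NS]: N:car5-GO,E:wait,S:car4-GO,W:wait | queues: N=0 E=2 S=1 W=1
Step 3 [NS]: N:empty,E:wait,S:car6-GO,W:wait | queues: N=0 E=2 S=0 W=1
Step 4 [EW]: N:wait,E:car7-GO,S:wait,W:car3-GO | queues: N=0 E=1 S=0 W=0
Step 5 [EW]: N:wait,E:car8-GO,S:wait,W:empty | queues: N=0 E=0 S=0 W=0

N: empty
E: empty
S: empty
W: empty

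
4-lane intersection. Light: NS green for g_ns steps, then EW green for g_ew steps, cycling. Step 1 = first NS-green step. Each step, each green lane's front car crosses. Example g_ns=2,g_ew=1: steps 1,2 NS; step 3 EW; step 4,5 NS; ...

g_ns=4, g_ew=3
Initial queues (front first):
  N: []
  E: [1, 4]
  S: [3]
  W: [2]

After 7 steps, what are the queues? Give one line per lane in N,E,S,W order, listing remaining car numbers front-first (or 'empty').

Step 1 [NS]: N:empty,E:wait,S:car3-GO,W:wait | queues: N=0 E=2 S=0 W=1
Step 2 [NS]: N:empty,E:wait,S:empty,W:wait | queues: N=0 E=2 S=0 W=1
Step 3 [NS]: N:empty,E:wait,S:empty,W:wait | queues: N=0 E=2 S=0 W=1
Step 4 [NS]: N:empty,E:wait,S:empty,W:wait | queues: N=0 E=2 S=0 W=1
Step 5 [EW]: N:wait,E:car1-GO,S:wait,W:car2-GO | queues: N=0 E=1 S=0 W=0
Step 6 [EW]: N:wait,E:car4-GO,S:wait,W:empty | queues: N=0 E=0 S=0 W=0

N: empty
E: empty
S: empty
W: empty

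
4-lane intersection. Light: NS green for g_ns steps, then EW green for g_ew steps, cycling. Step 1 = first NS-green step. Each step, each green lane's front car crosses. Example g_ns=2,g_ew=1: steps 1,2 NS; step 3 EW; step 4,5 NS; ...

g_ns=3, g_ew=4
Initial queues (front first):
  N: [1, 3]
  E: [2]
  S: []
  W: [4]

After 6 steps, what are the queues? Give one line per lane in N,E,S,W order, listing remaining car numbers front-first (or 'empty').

Step 1 [NS]: N:car1-GO,E:wait,S:empty,W:wait | queues: N=1 E=1 S=0 W=1
Step 2 [NS]: N:car3-GO,E:wait,S:empty,W:wait | queues: N=0 E=1 S=0 W=1
Step 3 [NS]: N:empty,E:wait,S:empty,W:wait | queues: N=0 E=1 S=0 W=1
Step 4 [EW]: N:wait,E:car2-GO,S:wait,W:car4-GO | queues: N=0 E=0 S=0 W=0

N: empty
E: empty
S: empty
W: empty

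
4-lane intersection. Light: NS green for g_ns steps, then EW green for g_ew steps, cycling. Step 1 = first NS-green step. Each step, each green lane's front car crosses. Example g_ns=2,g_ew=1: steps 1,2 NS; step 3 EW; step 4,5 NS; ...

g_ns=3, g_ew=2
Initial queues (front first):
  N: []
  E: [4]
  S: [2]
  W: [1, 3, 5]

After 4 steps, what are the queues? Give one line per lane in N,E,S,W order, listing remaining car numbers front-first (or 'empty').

Step 1 [NS]: N:empty,E:wait,S:car2-GO,W:wait | queues: N=0 E=1 S=0 W=3
Step 2 [NS]: N:empty,E:wait,S:empty,W:wait | queues: N=0 E=1 S=0 W=3
Step 3 [NS]: N:empty,E:wait,S:empty,W:wait | queues: N=0 E=1 S=0 W=3
Step 4 [EW]: N:wait,E:car4-GO,S:wait,W:car1-GO | queues: N=0 E=0 S=0 W=2

N: empty
E: empty
S: empty
W: 3 5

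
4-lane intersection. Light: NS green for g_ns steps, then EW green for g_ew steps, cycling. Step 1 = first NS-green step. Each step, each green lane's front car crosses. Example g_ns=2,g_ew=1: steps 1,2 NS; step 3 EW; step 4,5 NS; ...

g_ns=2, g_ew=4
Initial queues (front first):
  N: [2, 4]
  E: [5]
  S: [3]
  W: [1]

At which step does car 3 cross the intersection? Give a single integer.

Step 1 [NS]: N:car2-GO,E:wait,S:car3-GO,W:wait | queues: N=1 E=1 S=0 W=1
Step 2 [NS]: N:car4-GO,E:wait,S:empty,W:wait | queues: N=0 E=1 S=0 W=1
Step 3 [EW]: N:wait,E:car5-GO,S:wait,W:car1-GO | queues: N=0 E=0 S=0 W=0
Car 3 crosses at step 1

1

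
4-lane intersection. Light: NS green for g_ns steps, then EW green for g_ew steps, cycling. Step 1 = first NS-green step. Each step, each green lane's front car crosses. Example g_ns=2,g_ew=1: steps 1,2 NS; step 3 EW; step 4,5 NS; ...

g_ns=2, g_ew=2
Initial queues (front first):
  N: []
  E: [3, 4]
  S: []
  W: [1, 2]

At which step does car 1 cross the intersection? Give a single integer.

Step 1 [NS]: N:empty,E:wait,S:empty,W:wait | queues: N=0 E=2 S=0 W=2
Step 2 [NS]: N:empty,E:wait,S:empty,W:wait | queues: N=0 E=2 S=0 W=2
Step 3 [EW]: N:wait,E:car3-GO,S:wait,W:car1-GO | queues: N=0 E=1 S=0 W=1
Step 4 [EW]: N:wait,E:car4-GO,S:wait,W:car2-GO | queues: N=0 E=0 S=0 W=0
Car 1 crosses at step 3

3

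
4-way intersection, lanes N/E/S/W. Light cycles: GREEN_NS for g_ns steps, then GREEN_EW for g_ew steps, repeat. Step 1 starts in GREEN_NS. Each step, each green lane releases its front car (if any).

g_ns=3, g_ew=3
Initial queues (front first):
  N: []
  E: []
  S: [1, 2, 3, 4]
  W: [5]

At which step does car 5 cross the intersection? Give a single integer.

Step 1 [NS]: N:empty,E:wait,S:car1-GO,W:wait | queues: N=0 E=0 S=3 W=1
Step 2 [NS]: N:empty,E:wait,S:car2-GO,W:wait | queues: N=0 E=0 S=2 W=1
Step 3 [NS]: N:empty,E:wait,S:car3-GO,W:wait | queues: N=0 E=0 S=1 W=1
Step 4 [EW]: N:wait,E:empty,S:wait,W:car5-GO | queues: N=0 E=0 S=1 W=0
Step 5 [EW]: N:wait,E:empty,S:wait,W:empty | queues: N=0 E=0 S=1 W=0
Step 6 [EW]: N:wait,E:empty,S:wait,W:empty | queues: N=0 E=0 S=1 W=0
Step 7 [NS]: N:empty,E:wait,S:car4-GO,W:wait | queues: N=0 E=0 S=0 W=0
Car 5 crosses at step 4

4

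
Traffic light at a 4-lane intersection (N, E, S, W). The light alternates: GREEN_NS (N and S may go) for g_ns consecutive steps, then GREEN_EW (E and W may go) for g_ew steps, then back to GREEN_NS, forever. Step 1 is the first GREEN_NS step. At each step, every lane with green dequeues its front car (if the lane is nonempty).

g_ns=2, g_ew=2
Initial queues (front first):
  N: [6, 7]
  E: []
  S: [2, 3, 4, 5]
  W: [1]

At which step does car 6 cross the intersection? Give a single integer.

Step 1 [NS]: N:car6-GO,E:wait,S:car2-GO,W:wait | queues: N=1 E=0 S=3 W=1
Step 2 [NS]: N:car7-GO,E:wait,S:car3-GO,W:wait | queues: N=0 E=0 S=2 W=1
Step 3 [EW]: N:wait,E:empty,S:wait,W:car1-GO | queues: N=0 E=0 S=2 W=0
Step 4 [EW]: N:wait,E:empty,S:wait,W:empty | queues: N=0 E=0 S=2 W=0
Step 5 [NS]: N:empty,E:wait,S:car4-GO,W:wait | queues: N=0 E=0 S=1 W=0
Step 6 [NS]: N:empty,E:wait,S:car5-GO,W:wait | queues: N=0 E=0 S=0 W=0
Car 6 crosses at step 1

1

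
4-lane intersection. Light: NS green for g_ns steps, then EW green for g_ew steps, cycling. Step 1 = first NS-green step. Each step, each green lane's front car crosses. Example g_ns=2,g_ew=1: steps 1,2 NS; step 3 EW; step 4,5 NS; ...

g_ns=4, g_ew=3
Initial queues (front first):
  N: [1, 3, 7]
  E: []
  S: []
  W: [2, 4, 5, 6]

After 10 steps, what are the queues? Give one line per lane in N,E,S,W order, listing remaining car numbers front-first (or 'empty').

Step 1 [NS]: N:car1-GO,E:wait,S:empty,W:wait | queues: N=2 E=0 S=0 W=4
Step 2 [NS]: N:car3-GO,E:wait,S:empty,W:wait | queues: N=1 E=0 S=0 W=4
Step 3 [NS]: N:car7-GO,E:wait,S:empty,W:wait | queues: N=0 E=0 S=0 W=4
Step 4 [NS]: N:empty,E:wait,S:empty,W:wait | queues: N=0 E=0 S=0 W=4
Step 5 [EW]: N:wait,E:empty,S:wait,W:car2-GO | queues: N=0 E=0 S=0 W=3
Step 6 [EW]: N:wait,E:empty,S:wait,W:car4-GO | queues: N=0 E=0 S=0 W=2
Step 7 [EW]: N:wait,E:empty,S:wait,W:car5-GO | queues: N=0 E=0 S=0 W=1
Step 8 [NS]: N:empty,E:wait,S:empty,W:wait | queues: N=0 E=0 S=0 W=1
Step 9 [NS]: N:empty,E:wait,S:empty,W:wait | queues: N=0 E=0 S=0 W=1
Step 10 [NS]: N:empty,E:wait,S:empty,W:wait | queues: N=0 E=0 S=0 W=1

N: empty
E: empty
S: empty
W: 6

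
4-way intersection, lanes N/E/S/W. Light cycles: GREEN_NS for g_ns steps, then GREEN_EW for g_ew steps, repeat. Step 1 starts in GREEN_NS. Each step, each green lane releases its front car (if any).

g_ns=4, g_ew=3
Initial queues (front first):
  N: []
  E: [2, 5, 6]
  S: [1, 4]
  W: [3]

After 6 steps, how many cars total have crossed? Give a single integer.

Answer: 5

Derivation:
Step 1 [NS]: N:empty,E:wait,S:car1-GO,W:wait | queues: N=0 E=3 S=1 W=1
Step 2 [NS]: N:empty,E:wait,S:car4-GO,W:wait | queues: N=0 E=3 S=0 W=1
Step 3 [NS]: N:empty,E:wait,S:empty,W:wait | queues: N=0 E=3 S=0 W=1
Step 4 [NS]: N:empty,E:wait,S:empty,W:wait | queues: N=0 E=3 S=0 W=1
Step 5 [EW]: N:wait,E:car2-GO,S:wait,W:car3-GO | queues: N=0 E=2 S=0 W=0
Step 6 [EW]: N:wait,E:car5-GO,S:wait,W:empty | queues: N=0 E=1 S=0 W=0
Cars crossed by step 6: 5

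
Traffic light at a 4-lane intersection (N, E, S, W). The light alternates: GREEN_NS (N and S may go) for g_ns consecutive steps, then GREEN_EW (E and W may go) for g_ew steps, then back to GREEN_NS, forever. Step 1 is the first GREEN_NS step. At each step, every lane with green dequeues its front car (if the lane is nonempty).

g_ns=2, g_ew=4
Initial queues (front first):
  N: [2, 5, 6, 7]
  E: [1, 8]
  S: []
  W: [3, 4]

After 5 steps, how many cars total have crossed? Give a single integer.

Step 1 [NS]: N:car2-GO,E:wait,S:empty,W:wait | queues: N=3 E=2 S=0 W=2
Step 2 [NS]: N:car5-GO,E:wait,S:empty,W:wait | queues: N=2 E=2 S=0 W=2
Step 3 [EW]: N:wait,E:car1-GO,S:wait,W:car3-GO | queues: N=2 E=1 S=0 W=1
Step 4 [EW]: N:wait,E:car8-GO,S:wait,W:car4-GO | queues: N=2 E=0 S=0 W=0
Step 5 [EW]: N:wait,E:empty,S:wait,W:empty | queues: N=2 E=0 S=0 W=0
Cars crossed by step 5: 6

Answer: 6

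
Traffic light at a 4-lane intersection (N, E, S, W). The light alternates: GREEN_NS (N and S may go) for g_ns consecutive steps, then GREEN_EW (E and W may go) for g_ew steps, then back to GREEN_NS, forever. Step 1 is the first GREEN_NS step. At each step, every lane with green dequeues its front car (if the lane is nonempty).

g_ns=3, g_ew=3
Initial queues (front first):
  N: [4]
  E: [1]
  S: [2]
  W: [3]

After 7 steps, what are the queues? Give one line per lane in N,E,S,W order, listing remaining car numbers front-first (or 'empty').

Step 1 [NS]: N:car4-GO,E:wait,S:car2-GO,W:wait | queues: N=0 E=1 S=0 W=1
Step 2 [NS]: N:empty,E:wait,S:empty,W:wait | queues: N=0 E=1 S=0 W=1
Step 3 [NS]: N:empty,E:wait,S:empty,W:wait | queues: N=0 E=1 S=0 W=1
Step 4 [EW]: N:wait,E:car1-GO,S:wait,W:car3-GO | queues: N=0 E=0 S=0 W=0

N: empty
E: empty
S: empty
W: empty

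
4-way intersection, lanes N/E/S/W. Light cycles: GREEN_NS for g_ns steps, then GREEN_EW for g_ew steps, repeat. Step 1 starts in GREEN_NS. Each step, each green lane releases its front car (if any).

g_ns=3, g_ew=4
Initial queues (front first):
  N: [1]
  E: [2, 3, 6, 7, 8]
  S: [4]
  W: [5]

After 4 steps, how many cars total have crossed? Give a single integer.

Step 1 [NS]: N:car1-GO,E:wait,S:car4-GO,W:wait | queues: N=0 E=5 S=0 W=1
Step 2 [NS]: N:empty,E:wait,S:empty,W:wait | queues: N=0 E=5 S=0 W=1
Step 3 [NS]: N:empty,E:wait,S:empty,W:wait | queues: N=0 E=5 S=0 W=1
Step 4 [EW]: N:wait,E:car2-GO,S:wait,W:car5-GO | queues: N=0 E=4 S=0 W=0
Cars crossed by step 4: 4

Answer: 4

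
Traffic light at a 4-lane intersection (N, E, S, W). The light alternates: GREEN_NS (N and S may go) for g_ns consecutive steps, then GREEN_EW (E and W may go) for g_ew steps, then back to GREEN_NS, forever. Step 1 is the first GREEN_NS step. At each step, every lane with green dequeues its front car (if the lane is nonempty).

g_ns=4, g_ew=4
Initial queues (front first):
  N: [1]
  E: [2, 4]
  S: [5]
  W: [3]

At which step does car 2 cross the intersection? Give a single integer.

Step 1 [NS]: N:car1-GO,E:wait,S:car5-GO,W:wait | queues: N=0 E=2 S=0 W=1
Step 2 [NS]: N:empty,E:wait,S:empty,W:wait | queues: N=0 E=2 S=0 W=1
Step 3 [NS]: N:empty,E:wait,S:empty,W:wait | queues: N=0 E=2 S=0 W=1
Step 4 [NS]: N:empty,E:wait,S:empty,W:wait | queues: N=0 E=2 S=0 W=1
Step 5 [EW]: N:wait,E:car2-GO,S:wait,W:car3-GO | queues: N=0 E=1 S=0 W=0
Step 6 [EW]: N:wait,E:car4-GO,S:wait,W:empty | queues: N=0 E=0 S=0 W=0
Car 2 crosses at step 5

5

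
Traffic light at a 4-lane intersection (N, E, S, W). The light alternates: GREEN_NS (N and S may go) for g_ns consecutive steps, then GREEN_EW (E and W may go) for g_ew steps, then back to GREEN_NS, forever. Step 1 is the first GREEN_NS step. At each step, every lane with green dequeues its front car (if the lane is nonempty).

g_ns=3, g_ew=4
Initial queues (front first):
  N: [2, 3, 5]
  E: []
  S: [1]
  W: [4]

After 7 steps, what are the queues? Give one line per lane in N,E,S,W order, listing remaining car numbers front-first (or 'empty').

Step 1 [NS]: N:car2-GO,E:wait,S:car1-GO,W:wait | queues: N=2 E=0 S=0 W=1
Step 2 [NS]: N:car3-GO,E:wait,S:empty,W:wait | queues: N=1 E=0 S=0 W=1
Step 3 [NS]: N:car5-GO,E:wait,S:empty,W:wait | queues: N=0 E=0 S=0 W=1
Step 4 [EW]: N:wait,E:empty,S:wait,W:car4-GO | queues: N=0 E=0 S=0 W=0

N: empty
E: empty
S: empty
W: empty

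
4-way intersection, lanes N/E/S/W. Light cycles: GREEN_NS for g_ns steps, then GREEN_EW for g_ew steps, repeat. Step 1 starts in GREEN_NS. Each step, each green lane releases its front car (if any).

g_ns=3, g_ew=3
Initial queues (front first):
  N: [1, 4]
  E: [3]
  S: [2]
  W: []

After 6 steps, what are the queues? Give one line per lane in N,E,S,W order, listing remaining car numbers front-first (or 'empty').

Step 1 [NS]: N:car1-GO,E:wait,S:car2-GO,W:wait | queues: N=1 E=1 S=0 W=0
Step 2 [NS]: N:car4-GO,E:wait,S:empty,W:wait | queues: N=0 E=1 S=0 W=0
Step 3 [NS]: N:empty,E:wait,S:empty,W:wait | queues: N=0 E=1 S=0 W=0
Step 4 [EW]: N:wait,E:car3-GO,S:wait,W:empty | queues: N=0 E=0 S=0 W=0

N: empty
E: empty
S: empty
W: empty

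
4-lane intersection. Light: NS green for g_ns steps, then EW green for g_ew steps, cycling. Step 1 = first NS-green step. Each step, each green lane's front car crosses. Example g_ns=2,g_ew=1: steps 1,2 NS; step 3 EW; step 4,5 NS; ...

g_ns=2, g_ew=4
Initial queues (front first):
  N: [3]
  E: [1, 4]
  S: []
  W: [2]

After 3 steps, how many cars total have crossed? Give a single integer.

Answer: 3

Derivation:
Step 1 [NS]: N:car3-GO,E:wait,S:empty,W:wait | queues: N=0 E=2 S=0 W=1
Step 2 [NS]: N:empty,E:wait,S:empty,W:wait | queues: N=0 E=2 S=0 W=1
Step 3 [EW]: N:wait,E:car1-GO,S:wait,W:car2-GO | queues: N=0 E=1 S=0 W=0
Cars crossed by step 3: 3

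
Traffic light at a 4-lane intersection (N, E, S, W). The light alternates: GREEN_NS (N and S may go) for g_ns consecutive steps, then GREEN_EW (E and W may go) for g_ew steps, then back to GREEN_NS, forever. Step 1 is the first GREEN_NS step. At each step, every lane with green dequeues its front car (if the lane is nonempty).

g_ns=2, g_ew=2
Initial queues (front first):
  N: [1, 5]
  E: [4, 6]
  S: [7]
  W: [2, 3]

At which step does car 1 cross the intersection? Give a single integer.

Step 1 [NS]: N:car1-GO,E:wait,S:car7-GO,W:wait | queues: N=1 E=2 S=0 W=2
Step 2 [NS]: N:car5-GO,E:wait,S:empty,W:wait | queues: N=0 E=2 S=0 W=2
Step 3 [EW]: N:wait,E:car4-GO,S:wait,W:car2-GO | queues: N=0 E=1 S=0 W=1
Step 4 [EW]: N:wait,E:car6-GO,S:wait,W:car3-GO | queues: N=0 E=0 S=0 W=0
Car 1 crosses at step 1

1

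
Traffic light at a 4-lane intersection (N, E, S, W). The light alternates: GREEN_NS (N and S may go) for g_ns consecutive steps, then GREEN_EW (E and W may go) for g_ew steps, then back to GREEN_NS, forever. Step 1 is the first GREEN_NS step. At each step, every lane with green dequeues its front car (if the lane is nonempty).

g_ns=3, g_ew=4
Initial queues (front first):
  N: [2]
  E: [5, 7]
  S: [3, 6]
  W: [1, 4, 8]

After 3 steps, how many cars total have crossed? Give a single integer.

Step 1 [NS]: N:car2-GO,E:wait,S:car3-GO,W:wait | queues: N=0 E=2 S=1 W=3
Step 2 [NS]: N:empty,E:wait,S:car6-GO,W:wait | queues: N=0 E=2 S=0 W=3
Step 3 [NS]: N:empty,E:wait,S:empty,W:wait | queues: N=0 E=2 S=0 W=3
Cars crossed by step 3: 3

Answer: 3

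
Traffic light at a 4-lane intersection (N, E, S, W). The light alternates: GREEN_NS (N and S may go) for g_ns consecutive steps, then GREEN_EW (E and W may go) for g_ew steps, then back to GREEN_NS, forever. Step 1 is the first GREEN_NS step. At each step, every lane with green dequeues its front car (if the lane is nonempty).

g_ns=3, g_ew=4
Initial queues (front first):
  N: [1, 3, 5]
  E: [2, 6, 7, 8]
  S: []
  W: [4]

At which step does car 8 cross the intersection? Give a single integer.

Step 1 [NS]: N:car1-GO,E:wait,S:empty,W:wait | queues: N=2 E=4 S=0 W=1
Step 2 [NS]: N:car3-GO,E:wait,S:empty,W:wait | queues: N=1 E=4 S=0 W=1
Step 3 [NS]: N:car5-GO,E:wait,S:empty,W:wait | queues: N=0 E=4 S=0 W=1
Step 4 [EW]: N:wait,E:car2-GO,S:wait,W:car4-GO | queues: N=0 E=3 S=0 W=0
Step 5 [EW]: N:wait,E:car6-GO,S:wait,W:empty | queues: N=0 E=2 S=0 W=0
Step 6 [EW]: N:wait,E:car7-GO,S:wait,W:empty | queues: N=0 E=1 S=0 W=0
Step 7 [EW]: N:wait,E:car8-GO,S:wait,W:empty | queues: N=0 E=0 S=0 W=0
Car 8 crosses at step 7

7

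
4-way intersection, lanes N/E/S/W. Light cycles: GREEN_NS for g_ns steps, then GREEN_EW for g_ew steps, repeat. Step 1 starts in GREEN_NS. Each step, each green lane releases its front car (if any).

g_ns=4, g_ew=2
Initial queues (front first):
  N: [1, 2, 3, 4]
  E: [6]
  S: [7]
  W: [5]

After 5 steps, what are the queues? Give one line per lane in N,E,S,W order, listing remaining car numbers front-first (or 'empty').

Step 1 [NS]: N:car1-GO,E:wait,S:car7-GO,W:wait | queues: N=3 E=1 S=0 W=1
Step 2 [NS]: N:car2-GO,E:wait,S:empty,W:wait | queues: N=2 E=1 S=0 W=1
Step 3 [NS]: N:car3-GO,E:wait,S:empty,W:wait | queues: N=1 E=1 S=0 W=1
Step 4 [NS]: N:car4-GO,E:wait,S:empty,W:wait | queues: N=0 E=1 S=0 W=1
Step 5 [EW]: N:wait,E:car6-GO,S:wait,W:car5-GO | queues: N=0 E=0 S=0 W=0

N: empty
E: empty
S: empty
W: empty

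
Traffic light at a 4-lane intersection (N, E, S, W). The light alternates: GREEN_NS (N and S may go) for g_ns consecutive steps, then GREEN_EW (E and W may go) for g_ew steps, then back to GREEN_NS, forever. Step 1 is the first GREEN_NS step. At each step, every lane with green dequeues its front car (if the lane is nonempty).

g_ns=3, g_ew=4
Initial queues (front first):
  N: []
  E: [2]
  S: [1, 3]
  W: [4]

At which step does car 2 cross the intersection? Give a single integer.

Step 1 [NS]: N:empty,E:wait,S:car1-GO,W:wait | queues: N=0 E=1 S=1 W=1
Step 2 [NS]: N:empty,E:wait,S:car3-GO,W:wait | queues: N=0 E=1 S=0 W=1
Step 3 [NS]: N:empty,E:wait,S:empty,W:wait | queues: N=0 E=1 S=0 W=1
Step 4 [EW]: N:wait,E:car2-GO,S:wait,W:car4-GO | queues: N=0 E=0 S=0 W=0
Car 2 crosses at step 4

4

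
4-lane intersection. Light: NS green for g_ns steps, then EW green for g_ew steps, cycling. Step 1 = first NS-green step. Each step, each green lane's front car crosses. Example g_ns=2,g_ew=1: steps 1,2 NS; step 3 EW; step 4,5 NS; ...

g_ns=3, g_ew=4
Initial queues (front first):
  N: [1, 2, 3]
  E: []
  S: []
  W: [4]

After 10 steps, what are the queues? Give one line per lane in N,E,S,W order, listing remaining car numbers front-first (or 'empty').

Step 1 [NS]: N:car1-GO,E:wait,S:empty,W:wait | queues: N=2 E=0 S=0 W=1
Step 2 [NS]: N:car2-GO,E:wait,S:empty,W:wait | queues: N=1 E=0 S=0 W=1
Step 3 [NS]: N:car3-GO,E:wait,S:empty,W:wait | queues: N=0 E=0 S=0 W=1
Step 4 [EW]: N:wait,E:empty,S:wait,W:car4-GO | queues: N=0 E=0 S=0 W=0

N: empty
E: empty
S: empty
W: empty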